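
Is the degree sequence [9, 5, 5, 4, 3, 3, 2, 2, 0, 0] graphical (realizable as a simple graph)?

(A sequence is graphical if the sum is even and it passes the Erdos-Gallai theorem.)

Sum of degrees = 33. Sum is odd, so the sequence is NOT graphical.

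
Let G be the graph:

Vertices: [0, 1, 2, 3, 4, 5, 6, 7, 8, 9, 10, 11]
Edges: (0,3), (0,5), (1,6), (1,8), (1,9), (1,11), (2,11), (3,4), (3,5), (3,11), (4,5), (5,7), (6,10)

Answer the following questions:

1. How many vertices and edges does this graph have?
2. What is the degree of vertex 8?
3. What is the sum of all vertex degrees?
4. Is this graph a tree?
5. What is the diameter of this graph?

Count: 12 vertices, 13 edges.
Vertex 8 has neighbors [1], degree = 1.
Handshaking lemma: 2 * 13 = 26.
A tree on 12 vertices has 11 edges. This graph has 13 edges (2 extra). Not a tree.
Diameter (longest shortest path) = 6.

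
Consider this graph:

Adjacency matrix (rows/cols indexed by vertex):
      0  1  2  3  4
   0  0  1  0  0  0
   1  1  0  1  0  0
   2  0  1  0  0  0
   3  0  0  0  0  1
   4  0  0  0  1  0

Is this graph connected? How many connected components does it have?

Checking connectivity: the graph has 2 connected component(s).
Components: [[0, 1, 2], [3, 4]]. The graph is NOT connected.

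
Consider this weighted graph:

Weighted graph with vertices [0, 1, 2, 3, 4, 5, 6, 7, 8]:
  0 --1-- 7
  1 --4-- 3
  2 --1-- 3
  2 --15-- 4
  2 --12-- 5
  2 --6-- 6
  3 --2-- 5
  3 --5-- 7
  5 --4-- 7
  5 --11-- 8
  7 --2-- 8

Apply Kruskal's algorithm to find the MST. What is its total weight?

Applying Kruskal's algorithm (sort edges by weight, add if no cycle):
  Add (0,7) w=1
  Add (2,3) w=1
  Add (3,5) w=2
  Add (7,8) w=2
  Add (1,3) w=4
  Add (5,7) w=4
  Skip (3,7) w=5 (creates cycle)
  Add (2,6) w=6
  Skip (5,8) w=11 (creates cycle)
  Skip (2,5) w=12 (creates cycle)
  Add (2,4) w=15
MST weight = 35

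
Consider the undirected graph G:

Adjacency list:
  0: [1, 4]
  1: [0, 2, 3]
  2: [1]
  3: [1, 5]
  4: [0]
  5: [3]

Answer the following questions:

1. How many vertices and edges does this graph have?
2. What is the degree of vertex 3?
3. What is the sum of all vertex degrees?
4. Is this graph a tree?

Count: 6 vertices, 5 edges.
Vertex 3 has neighbors [1, 5], degree = 2.
Handshaking lemma: 2 * 5 = 10.
A graph is a tree iff it is connected and has exactly n-1 edges. This graph is connected (all 6 vertices in one component) and has 6-1 = 5 edges. It is a tree.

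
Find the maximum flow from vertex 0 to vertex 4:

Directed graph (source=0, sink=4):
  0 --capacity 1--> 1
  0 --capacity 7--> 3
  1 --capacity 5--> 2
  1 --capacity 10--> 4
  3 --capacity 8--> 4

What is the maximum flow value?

Computing max flow:
  Flow on (0->1): 1/1
  Flow on (0->3): 7/7
  Flow on (1->4): 1/10
  Flow on (3->4): 7/8
Maximum flow = 8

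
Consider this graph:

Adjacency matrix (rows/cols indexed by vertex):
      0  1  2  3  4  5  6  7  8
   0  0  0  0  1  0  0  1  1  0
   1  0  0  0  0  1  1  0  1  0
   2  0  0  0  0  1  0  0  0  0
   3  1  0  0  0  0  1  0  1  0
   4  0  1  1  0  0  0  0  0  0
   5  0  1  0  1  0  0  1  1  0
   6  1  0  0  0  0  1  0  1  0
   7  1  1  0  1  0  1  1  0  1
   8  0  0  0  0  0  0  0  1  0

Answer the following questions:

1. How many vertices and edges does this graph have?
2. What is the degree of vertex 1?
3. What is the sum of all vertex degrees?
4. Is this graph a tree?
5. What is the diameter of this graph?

Count: 9 vertices, 13 edges.
Vertex 1 has neighbors [4, 5, 7], degree = 3.
Handshaking lemma: 2 * 13 = 26.
A tree on 9 vertices has 8 edges. This graph has 13 edges (5 extra). Not a tree.
Diameter (longest shortest path) = 4.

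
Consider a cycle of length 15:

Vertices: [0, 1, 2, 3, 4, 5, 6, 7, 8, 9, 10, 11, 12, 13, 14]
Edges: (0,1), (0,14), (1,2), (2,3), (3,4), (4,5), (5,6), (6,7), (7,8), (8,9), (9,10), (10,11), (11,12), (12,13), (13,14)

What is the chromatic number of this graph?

This is an odd cycle (C_15). Odd cycles are not bipartite (any 2-coloring forces two adjacent vertices to match), and 3 colors suffice.
Chromatic number = 3.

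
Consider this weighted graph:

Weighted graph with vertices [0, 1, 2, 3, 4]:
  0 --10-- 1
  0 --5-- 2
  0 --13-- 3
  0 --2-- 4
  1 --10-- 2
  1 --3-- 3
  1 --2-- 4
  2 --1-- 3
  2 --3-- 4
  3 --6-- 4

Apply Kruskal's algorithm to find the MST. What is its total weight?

Applying Kruskal's algorithm (sort edges by weight, add if no cycle):
  Add (2,3) w=1
  Add (0,4) w=2
  Add (1,4) w=2
  Add (1,3) w=3
  Skip (2,4) w=3 (creates cycle)
  Skip (0,2) w=5 (creates cycle)
  Skip (3,4) w=6 (creates cycle)
  Skip (0,1) w=10 (creates cycle)
  Skip (1,2) w=10 (creates cycle)
  Skip (0,3) w=13 (creates cycle)
MST weight = 8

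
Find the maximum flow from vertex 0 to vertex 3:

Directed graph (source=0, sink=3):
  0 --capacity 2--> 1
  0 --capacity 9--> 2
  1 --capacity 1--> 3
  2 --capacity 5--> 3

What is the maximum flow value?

Computing max flow:
  Flow on (0->1): 1/2
  Flow on (0->2): 5/9
  Flow on (1->3): 1/1
  Flow on (2->3): 5/5
Maximum flow = 6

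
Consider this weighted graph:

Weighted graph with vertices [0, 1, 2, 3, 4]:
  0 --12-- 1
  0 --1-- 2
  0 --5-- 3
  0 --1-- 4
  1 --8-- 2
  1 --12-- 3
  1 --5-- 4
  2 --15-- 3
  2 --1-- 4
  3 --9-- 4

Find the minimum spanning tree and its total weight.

Applying Kruskal's algorithm (sort edges by weight, add if no cycle):
  Add (0,2) w=1
  Add (0,4) w=1
  Skip (2,4) w=1 (creates cycle)
  Add (0,3) w=5
  Add (1,4) w=5
  Skip (1,2) w=8 (creates cycle)
  Skip (3,4) w=9 (creates cycle)
  Skip (0,1) w=12 (creates cycle)
  Skip (1,3) w=12 (creates cycle)
  Skip (2,3) w=15 (creates cycle)
MST weight = 12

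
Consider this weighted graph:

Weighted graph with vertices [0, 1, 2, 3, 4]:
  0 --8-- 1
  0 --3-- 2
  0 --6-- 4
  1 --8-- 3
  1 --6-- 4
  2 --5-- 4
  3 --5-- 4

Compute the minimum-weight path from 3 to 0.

Using Dijkstra's algorithm from vertex 3:
Shortest path: 3 -> 4 -> 0
Total weight: 5 + 6 = 11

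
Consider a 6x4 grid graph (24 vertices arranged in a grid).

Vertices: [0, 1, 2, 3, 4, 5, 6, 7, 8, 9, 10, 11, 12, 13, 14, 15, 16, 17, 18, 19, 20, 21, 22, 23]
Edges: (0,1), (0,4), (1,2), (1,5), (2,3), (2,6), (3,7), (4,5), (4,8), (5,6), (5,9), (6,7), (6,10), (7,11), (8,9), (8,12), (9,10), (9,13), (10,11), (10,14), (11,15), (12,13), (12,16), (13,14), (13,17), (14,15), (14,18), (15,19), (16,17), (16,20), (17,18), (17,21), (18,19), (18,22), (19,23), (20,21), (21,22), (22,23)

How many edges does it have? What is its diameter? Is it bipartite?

A 6x4 grid has 20 vertical edges and 18 horizontal edges.
Total edges = 20 + 18 = 38.
Diameter = (6-1) + (4-1) = 8 (corner to opposite corner).
Grid graphs are bipartite (checkerboard coloring).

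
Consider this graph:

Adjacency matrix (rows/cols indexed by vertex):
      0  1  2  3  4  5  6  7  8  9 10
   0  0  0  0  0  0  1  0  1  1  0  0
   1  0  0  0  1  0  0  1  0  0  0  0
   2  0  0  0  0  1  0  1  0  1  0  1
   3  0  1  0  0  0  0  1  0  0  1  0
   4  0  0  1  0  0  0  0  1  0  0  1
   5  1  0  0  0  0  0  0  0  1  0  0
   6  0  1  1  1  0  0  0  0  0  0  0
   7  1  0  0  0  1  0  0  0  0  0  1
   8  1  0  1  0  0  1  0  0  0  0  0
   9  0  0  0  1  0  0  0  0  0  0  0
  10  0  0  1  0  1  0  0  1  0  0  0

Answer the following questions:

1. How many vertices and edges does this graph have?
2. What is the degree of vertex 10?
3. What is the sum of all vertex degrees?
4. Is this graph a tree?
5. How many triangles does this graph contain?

Count: 11 vertices, 15 edges.
Vertex 10 has neighbors [2, 4, 7], degree = 3.
Handshaking lemma: 2 * 15 = 30.
A tree on 11 vertices has 10 edges. This graph has 15 edges (5 extra). Not a tree.
Number of triangles = 4.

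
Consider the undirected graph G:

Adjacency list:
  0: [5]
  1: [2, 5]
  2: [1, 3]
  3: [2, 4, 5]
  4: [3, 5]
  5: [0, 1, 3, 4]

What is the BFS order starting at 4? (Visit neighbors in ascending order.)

BFS from vertex 4 (neighbors processed in ascending order):
Visit order: 4, 3, 5, 2, 0, 1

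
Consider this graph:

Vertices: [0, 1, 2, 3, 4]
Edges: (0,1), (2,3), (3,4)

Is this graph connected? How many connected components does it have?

Checking connectivity: the graph has 2 connected component(s).
Components: [[0, 1], [2, 3, 4]]. The graph is NOT connected.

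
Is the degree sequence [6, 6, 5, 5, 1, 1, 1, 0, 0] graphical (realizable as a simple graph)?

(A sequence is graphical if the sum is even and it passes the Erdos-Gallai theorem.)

Sum of degrees = 25. Sum is odd, so the sequence is NOT graphical.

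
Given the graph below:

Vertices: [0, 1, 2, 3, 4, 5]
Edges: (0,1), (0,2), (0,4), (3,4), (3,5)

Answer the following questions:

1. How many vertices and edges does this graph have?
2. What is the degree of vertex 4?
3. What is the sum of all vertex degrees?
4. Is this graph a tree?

Count: 6 vertices, 5 edges.
Vertex 4 has neighbors [0, 3], degree = 2.
Handshaking lemma: 2 * 5 = 10.
A graph is a tree iff it is connected and has exactly n-1 edges. This graph is connected (all 6 vertices in one component) and has 6-1 = 5 edges. It is a tree.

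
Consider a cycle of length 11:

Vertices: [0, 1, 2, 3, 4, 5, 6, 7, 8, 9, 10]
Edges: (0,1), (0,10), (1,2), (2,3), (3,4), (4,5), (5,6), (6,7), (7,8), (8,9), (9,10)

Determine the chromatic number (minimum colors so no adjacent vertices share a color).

This is an odd cycle (C_11). Odd cycles are not bipartite (any 2-coloring forces two adjacent vertices to match), and 3 colors suffice.
Chromatic number = 3.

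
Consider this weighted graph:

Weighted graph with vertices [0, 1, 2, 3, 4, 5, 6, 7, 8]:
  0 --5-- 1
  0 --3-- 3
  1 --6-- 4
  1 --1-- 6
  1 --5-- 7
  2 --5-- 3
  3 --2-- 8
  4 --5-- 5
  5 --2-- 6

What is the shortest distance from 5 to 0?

Using Dijkstra's algorithm from vertex 5:
Shortest path: 5 -> 6 -> 1 -> 0
Total weight: 2 + 1 + 5 = 8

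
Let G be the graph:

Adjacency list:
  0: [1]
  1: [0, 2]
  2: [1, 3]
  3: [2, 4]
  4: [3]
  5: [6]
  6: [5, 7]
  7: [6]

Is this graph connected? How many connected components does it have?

Checking connectivity: the graph has 2 connected component(s).
Components: [[0, 1, 2, 3, 4], [5, 6, 7]]. The graph is NOT connected.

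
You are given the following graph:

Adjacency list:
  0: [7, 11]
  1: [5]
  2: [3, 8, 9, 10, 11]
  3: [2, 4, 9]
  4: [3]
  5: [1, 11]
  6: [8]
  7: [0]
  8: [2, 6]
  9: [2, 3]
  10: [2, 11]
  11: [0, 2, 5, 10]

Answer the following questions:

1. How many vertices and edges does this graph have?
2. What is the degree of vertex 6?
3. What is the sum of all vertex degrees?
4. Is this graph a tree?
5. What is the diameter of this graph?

Count: 12 vertices, 13 edges.
Vertex 6 has neighbors [8], degree = 1.
Handshaking lemma: 2 * 13 = 26.
A tree on 12 vertices has 11 edges. This graph has 13 edges (2 extra). Not a tree.
Diameter (longest shortest path) = 5.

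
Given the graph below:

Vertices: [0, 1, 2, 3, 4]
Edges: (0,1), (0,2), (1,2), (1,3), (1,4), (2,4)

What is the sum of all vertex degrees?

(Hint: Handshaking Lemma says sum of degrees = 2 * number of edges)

Count edges: 6 edges.
By Handshaking Lemma: sum of degrees = 2 * 6 = 12.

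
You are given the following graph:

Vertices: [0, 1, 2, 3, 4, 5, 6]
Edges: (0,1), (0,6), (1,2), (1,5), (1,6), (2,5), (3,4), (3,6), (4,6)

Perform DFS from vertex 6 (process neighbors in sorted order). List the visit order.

DFS from vertex 6 (neighbors processed in ascending order):
Visit order: 6, 0, 1, 2, 5, 3, 4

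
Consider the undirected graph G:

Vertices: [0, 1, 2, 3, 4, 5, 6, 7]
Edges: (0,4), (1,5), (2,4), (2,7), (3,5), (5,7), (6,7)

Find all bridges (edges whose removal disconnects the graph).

A bridge is an edge whose removal increases the number of connected components.
Bridges found: (0,4), (1,5), (2,4), (2,7), (3,5), (5,7), (6,7)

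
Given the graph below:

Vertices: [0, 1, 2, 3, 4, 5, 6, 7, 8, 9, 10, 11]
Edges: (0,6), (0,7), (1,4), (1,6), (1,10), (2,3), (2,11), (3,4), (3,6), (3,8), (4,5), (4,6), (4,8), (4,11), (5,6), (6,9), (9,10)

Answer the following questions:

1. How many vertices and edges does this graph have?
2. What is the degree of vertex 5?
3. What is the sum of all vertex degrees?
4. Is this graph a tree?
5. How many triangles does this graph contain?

Count: 12 vertices, 17 edges.
Vertex 5 has neighbors [4, 6], degree = 2.
Handshaking lemma: 2 * 17 = 34.
A tree on 12 vertices has 11 edges. This graph has 17 edges (6 extra). Not a tree.
Number of triangles = 4.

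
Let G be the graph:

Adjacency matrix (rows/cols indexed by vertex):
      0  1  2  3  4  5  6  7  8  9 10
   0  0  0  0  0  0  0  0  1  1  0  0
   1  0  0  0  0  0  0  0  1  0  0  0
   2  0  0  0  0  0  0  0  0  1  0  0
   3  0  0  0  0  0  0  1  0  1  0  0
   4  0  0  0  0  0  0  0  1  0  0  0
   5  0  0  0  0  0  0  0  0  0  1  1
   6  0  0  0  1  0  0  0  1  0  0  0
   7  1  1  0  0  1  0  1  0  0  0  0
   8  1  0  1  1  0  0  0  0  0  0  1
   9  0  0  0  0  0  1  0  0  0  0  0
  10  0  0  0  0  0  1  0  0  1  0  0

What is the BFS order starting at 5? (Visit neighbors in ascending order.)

BFS from vertex 5 (neighbors processed in ascending order):
Visit order: 5, 9, 10, 8, 0, 2, 3, 7, 6, 1, 4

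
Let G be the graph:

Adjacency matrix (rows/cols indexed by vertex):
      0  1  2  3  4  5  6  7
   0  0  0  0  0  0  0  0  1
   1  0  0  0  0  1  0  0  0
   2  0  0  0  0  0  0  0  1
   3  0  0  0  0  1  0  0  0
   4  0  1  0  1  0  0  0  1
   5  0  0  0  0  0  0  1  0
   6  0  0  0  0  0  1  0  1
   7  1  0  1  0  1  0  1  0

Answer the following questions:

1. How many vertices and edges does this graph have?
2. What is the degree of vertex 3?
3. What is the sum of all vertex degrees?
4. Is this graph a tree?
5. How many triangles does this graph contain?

Count: 8 vertices, 7 edges.
Vertex 3 has neighbors [4], degree = 1.
Handshaking lemma: 2 * 7 = 14.
A graph is a tree iff it is connected and has exactly n-1 edges. This graph is connected (all 8 vertices in one component) and has 8-1 = 7 edges. It is a tree.
Number of triangles = 0.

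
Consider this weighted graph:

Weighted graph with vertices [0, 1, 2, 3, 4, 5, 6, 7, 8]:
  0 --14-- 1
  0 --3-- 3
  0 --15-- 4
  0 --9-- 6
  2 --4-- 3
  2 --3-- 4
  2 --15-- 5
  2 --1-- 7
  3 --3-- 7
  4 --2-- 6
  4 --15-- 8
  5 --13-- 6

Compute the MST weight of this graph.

Applying Kruskal's algorithm (sort edges by weight, add if no cycle):
  Add (2,7) w=1
  Add (4,6) w=2
  Add (0,3) w=3
  Add (2,4) w=3
  Add (3,7) w=3
  Skip (2,3) w=4 (creates cycle)
  Skip (0,6) w=9 (creates cycle)
  Add (5,6) w=13
  Add (0,1) w=14
  Skip (0,4) w=15 (creates cycle)
  Skip (2,5) w=15 (creates cycle)
  Add (4,8) w=15
MST weight = 54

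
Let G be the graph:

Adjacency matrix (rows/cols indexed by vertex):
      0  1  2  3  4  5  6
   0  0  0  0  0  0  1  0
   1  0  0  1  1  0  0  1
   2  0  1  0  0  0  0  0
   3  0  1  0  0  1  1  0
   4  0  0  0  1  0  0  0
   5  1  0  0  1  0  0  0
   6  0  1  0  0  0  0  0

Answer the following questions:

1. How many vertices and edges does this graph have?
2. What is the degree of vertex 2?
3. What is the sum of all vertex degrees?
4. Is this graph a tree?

Count: 7 vertices, 6 edges.
Vertex 2 has neighbors [1], degree = 1.
Handshaking lemma: 2 * 6 = 12.
A graph is a tree iff it is connected and has exactly n-1 edges. This graph is connected (all 7 vertices in one component) and has 7-1 = 6 edges. It is a tree.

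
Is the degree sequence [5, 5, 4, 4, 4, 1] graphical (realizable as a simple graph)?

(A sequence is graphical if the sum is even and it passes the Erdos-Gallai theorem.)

Sum of degrees = 23. Sum is odd, so the sequence is NOT graphical.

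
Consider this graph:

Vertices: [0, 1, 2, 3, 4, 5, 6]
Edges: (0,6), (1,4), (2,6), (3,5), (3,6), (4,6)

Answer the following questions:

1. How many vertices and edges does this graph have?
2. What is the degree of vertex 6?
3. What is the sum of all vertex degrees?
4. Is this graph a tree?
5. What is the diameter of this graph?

Count: 7 vertices, 6 edges.
Vertex 6 has neighbors [0, 2, 3, 4], degree = 4.
Handshaking lemma: 2 * 6 = 12.
A graph is a tree iff it is connected and has exactly n-1 edges. This graph is connected (all 7 vertices in one component) and has 7-1 = 6 edges. It is a tree.
Diameter (longest shortest path) = 4.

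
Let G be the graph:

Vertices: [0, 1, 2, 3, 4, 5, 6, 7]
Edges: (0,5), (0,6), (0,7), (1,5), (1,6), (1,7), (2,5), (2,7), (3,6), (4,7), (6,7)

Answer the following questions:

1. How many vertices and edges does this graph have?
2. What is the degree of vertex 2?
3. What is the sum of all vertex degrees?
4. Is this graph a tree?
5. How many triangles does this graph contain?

Count: 8 vertices, 11 edges.
Vertex 2 has neighbors [5, 7], degree = 2.
Handshaking lemma: 2 * 11 = 22.
A tree on 8 vertices has 7 edges. This graph has 11 edges (4 extra). Not a tree.
Number of triangles = 2.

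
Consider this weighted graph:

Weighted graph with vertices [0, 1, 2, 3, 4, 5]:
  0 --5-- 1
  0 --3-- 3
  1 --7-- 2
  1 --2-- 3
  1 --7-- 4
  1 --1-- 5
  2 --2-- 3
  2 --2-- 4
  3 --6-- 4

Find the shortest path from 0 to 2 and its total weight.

Using Dijkstra's algorithm from vertex 0:
Shortest path: 0 -> 3 -> 2
Total weight: 3 + 2 = 5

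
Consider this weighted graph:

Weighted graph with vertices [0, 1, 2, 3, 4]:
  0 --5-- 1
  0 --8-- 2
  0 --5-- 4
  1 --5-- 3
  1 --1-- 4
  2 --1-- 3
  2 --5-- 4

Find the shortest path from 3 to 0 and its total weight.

Using Dijkstra's algorithm from vertex 3:
Shortest path: 3 -> 2 -> 0
Total weight: 1 + 8 = 9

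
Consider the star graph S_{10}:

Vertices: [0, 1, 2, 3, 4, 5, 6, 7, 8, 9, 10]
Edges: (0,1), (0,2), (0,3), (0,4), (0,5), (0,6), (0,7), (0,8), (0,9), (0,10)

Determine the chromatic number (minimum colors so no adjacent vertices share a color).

S_{10} has one hub adjacent to 10 leaves; leaves are pairwise non-adjacent.
Color the hub 0 and every leaf 1.
Chromatic number = 2.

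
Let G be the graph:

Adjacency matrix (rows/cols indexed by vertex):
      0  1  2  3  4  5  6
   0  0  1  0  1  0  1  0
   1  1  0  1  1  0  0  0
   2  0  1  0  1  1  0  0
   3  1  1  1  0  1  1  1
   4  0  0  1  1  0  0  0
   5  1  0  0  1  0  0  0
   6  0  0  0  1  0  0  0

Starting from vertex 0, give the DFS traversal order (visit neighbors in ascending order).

DFS from vertex 0 (neighbors processed in ascending order):
Visit order: 0, 1, 2, 3, 4, 5, 6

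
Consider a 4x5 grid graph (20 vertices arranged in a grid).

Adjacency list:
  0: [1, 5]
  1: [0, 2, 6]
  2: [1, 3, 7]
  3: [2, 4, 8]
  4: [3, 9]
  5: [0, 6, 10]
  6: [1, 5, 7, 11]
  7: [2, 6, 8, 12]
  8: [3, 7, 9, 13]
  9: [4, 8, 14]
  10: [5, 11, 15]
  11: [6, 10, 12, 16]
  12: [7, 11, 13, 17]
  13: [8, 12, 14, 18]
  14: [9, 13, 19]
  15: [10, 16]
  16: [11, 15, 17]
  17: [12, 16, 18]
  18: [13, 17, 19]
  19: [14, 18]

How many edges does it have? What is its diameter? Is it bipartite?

A 4x5 grid has 15 vertical edges and 16 horizontal edges.
Total edges = 15 + 16 = 31.
Diameter = (4-1) + (5-1) = 7 (corner to opposite corner).
Grid graphs are bipartite (checkerboard coloring).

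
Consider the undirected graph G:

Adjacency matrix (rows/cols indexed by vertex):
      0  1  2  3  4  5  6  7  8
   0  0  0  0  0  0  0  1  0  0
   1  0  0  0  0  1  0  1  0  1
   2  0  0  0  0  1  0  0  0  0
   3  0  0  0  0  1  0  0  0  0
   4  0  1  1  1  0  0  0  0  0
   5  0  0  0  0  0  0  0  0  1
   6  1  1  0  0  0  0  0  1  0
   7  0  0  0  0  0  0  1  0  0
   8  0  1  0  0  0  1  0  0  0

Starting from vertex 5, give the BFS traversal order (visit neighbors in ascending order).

BFS from vertex 5 (neighbors processed in ascending order):
Visit order: 5, 8, 1, 4, 6, 2, 3, 0, 7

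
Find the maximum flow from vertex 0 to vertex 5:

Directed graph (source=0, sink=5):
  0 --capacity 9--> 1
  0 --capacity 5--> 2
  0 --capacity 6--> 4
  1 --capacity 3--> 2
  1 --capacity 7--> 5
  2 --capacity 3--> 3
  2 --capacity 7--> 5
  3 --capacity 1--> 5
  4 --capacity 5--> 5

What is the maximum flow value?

Computing max flow:
  Flow on (0->1): 9/9
  Flow on (0->2): 5/5
  Flow on (0->4): 5/6
  Flow on (1->2): 2/3
  Flow on (1->5): 7/7
  Flow on (2->5): 7/7
  Flow on (4->5): 5/5
Maximum flow = 19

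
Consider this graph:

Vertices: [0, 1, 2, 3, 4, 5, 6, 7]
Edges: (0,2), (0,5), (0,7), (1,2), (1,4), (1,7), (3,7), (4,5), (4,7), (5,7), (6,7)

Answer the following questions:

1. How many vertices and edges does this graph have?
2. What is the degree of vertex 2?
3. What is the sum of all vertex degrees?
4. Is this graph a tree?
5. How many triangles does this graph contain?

Count: 8 vertices, 11 edges.
Vertex 2 has neighbors [0, 1], degree = 2.
Handshaking lemma: 2 * 11 = 22.
A tree on 8 vertices has 7 edges. This graph has 11 edges (4 extra). Not a tree.
Number of triangles = 3.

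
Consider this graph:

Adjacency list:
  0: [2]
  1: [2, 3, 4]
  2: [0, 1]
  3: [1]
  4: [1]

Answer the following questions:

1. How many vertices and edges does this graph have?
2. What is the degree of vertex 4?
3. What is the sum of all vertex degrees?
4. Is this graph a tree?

Count: 5 vertices, 4 edges.
Vertex 4 has neighbors [1], degree = 1.
Handshaking lemma: 2 * 4 = 8.
A graph is a tree iff it is connected and has exactly n-1 edges. This graph is connected (all 5 vertices in one component) and has 5-1 = 4 edges. It is a tree.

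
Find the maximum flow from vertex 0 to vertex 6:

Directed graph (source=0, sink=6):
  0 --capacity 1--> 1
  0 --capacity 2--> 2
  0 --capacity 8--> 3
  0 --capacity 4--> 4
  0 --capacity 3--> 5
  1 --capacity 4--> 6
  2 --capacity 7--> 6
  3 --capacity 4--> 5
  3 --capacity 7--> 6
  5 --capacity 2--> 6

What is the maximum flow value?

Computing max flow:
  Flow on (0->1): 1/1
  Flow on (0->2): 2/2
  Flow on (0->3): 7/8
  Flow on (0->5): 2/3
  Flow on (1->6): 1/4
  Flow on (2->6): 2/7
  Flow on (3->6): 7/7
  Flow on (5->6): 2/2
Maximum flow = 12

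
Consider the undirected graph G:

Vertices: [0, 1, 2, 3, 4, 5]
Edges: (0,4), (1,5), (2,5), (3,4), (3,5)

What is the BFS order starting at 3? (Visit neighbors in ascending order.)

BFS from vertex 3 (neighbors processed in ascending order):
Visit order: 3, 4, 5, 0, 1, 2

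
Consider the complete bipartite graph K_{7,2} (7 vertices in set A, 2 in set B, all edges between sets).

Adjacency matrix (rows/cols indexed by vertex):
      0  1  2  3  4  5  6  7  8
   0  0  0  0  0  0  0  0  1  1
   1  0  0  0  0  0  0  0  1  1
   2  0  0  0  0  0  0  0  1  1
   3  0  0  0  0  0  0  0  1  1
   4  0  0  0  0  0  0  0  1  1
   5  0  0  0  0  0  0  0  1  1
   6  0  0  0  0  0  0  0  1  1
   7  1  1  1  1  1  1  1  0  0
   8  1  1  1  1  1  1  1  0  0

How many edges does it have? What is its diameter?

K_{7,2} has 7 * 2 = 14 edges.
Any vertex reaches any opposite-side vertex in 1 step; same-side vertices reach in 2 steps via any opposite-side vertex.
Diameter = 2.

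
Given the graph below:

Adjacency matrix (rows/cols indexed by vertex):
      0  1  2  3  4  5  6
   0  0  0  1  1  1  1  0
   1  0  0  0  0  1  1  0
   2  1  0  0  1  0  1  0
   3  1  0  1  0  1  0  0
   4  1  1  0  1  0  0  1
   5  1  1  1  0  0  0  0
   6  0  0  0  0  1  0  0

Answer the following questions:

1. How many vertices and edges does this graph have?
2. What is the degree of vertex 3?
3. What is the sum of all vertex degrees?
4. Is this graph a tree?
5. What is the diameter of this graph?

Count: 7 vertices, 10 edges.
Vertex 3 has neighbors [0, 2, 4], degree = 3.
Handshaking lemma: 2 * 10 = 20.
A tree on 7 vertices has 6 edges. This graph has 10 edges (4 extra). Not a tree.
Diameter (longest shortest path) = 3.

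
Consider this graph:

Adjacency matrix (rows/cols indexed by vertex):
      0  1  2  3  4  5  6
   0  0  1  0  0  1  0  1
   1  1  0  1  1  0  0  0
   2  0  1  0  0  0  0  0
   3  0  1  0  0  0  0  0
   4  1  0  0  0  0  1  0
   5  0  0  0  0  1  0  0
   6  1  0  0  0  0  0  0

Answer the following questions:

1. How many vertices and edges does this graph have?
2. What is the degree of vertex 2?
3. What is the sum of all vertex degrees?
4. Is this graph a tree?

Count: 7 vertices, 6 edges.
Vertex 2 has neighbors [1], degree = 1.
Handshaking lemma: 2 * 6 = 12.
A graph is a tree iff it is connected and has exactly n-1 edges. This graph is connected (all 7 vertices in one component) and has 7-1 = 6 edges. It is a tree.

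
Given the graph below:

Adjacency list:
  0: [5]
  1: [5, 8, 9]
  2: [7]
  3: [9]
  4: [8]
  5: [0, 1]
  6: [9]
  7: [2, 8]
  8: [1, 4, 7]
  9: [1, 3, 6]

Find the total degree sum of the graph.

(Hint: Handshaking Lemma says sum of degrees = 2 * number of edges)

Count edges: 9 edges.
By Handshaking Lemma: sum of degrees = 2 * 9 = 18.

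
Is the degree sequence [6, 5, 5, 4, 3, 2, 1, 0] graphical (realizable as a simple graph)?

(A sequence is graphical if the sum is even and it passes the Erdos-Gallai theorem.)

Sum of degrees = 26. Sum is even but fails Erdos-Gallai. The sequence is NOT graphical.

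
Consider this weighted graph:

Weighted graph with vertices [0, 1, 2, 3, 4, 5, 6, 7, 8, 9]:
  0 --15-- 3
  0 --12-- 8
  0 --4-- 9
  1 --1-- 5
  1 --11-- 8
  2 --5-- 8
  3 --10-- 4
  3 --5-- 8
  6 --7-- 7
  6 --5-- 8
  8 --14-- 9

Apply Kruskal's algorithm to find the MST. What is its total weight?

Applying Kruskal's algorithm (sort edges by weight, add if no cycle):
  Add (1,5) w=1
  Add (0,9) w=4
  Add (2,8) w=5
  Add (3,8) w=5
  Add (6,8) w=5
  Add (6,7) w=7
  Add (3,4) w=10
  Add (1,8) w=11
  Add (0,8) w=12
  Skip (8,9) w=14 (creates cycle)
  Skip (0,3) w=15 (creates cycle)
MST weight = 60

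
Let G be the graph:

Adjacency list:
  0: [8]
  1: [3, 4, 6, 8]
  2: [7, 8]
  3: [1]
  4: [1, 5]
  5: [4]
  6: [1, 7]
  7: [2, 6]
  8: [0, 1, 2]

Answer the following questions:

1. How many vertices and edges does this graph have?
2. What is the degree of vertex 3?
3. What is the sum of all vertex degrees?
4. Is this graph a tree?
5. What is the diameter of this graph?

Count: 9 vertices, 9 edges.
Vertex 3 has neighbors [1], degree = 1.
Handshaking lemma: 2 * 9 = 18.
A tree on 9 vertices has 8 edges. This graph has 9 edges (1 extra). Not a tree.
Diameter (longest shortest path) = 4.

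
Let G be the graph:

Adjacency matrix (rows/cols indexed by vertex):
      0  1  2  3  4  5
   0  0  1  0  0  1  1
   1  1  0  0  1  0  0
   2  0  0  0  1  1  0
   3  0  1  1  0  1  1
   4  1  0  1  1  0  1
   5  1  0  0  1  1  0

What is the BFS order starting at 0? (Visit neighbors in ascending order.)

BFS from vertex 0 (neighbors processed in ascending order):
Visit order: 0, 1, 4, 5, 3, 2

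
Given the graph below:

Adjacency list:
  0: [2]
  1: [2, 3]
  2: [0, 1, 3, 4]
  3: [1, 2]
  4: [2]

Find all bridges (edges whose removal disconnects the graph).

A bridge is an edge whose removal increases the number of connected components.
Bridges found: (0,2), (2,4)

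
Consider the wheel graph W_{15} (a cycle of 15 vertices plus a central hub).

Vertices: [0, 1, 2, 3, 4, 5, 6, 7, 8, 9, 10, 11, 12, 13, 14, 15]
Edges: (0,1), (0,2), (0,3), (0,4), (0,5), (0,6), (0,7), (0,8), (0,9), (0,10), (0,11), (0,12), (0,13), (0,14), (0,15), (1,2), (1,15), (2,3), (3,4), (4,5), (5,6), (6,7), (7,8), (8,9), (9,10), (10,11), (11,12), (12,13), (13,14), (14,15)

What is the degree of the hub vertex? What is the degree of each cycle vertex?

The hub connects to all 15 cycle vertices, so deg(hub) = 15.
Each cycle vertex connects to 2 neighbors on the cycle plus the hub, so deg(cycle vertex) = 3.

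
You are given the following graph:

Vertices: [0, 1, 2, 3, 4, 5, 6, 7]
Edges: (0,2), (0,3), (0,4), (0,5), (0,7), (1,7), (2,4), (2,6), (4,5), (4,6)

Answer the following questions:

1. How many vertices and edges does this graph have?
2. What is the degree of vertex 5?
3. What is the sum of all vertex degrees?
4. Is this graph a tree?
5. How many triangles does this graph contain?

Count: 8 vertices, 10 edges.
Vertex 5 has neighbors [0, 4], degree = 2.
Handshaking lemma: 2 * 10 = 20.
A tree on 8 vertices has 7 edges. This graph has 10 edges (3 extra). Not a tree.
Number of triangles = 3.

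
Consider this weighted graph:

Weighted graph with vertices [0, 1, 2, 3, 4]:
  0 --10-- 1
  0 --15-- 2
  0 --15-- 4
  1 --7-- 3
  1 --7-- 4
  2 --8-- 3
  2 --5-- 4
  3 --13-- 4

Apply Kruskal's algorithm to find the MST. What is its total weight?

Applying Kruskal's algorithm (sort edges by weight, add if no cycle):
  Add (2,4) w=5
  Add (1,4) w=7
  Add (1,3) w=7
  Skip (2,3) w=8 (creates cycle)
  Add (0,1) w=10
  Skip (3,4) w=13 (creates cycle)
  Skip (0,2) w=15 (creates cycle)
  Skip (0,4) w=15 (creates cycle)
MST weight = 29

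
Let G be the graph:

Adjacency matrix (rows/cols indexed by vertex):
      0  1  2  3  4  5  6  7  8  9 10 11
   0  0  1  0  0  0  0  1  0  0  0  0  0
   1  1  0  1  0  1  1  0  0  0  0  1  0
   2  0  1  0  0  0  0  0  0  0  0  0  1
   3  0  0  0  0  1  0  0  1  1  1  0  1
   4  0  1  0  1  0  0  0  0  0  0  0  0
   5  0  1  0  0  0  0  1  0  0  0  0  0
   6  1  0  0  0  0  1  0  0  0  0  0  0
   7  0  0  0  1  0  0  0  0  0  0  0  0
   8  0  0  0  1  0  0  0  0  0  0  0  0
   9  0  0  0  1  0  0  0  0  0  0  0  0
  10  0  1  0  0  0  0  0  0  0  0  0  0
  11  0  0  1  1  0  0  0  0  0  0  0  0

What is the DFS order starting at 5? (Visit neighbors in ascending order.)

DFS from vertex 5 (neighbors processed in ascending order):
Visit order: 5, 1, 0, 6, 2, 11, 3, 4, 7, 8, 9, 10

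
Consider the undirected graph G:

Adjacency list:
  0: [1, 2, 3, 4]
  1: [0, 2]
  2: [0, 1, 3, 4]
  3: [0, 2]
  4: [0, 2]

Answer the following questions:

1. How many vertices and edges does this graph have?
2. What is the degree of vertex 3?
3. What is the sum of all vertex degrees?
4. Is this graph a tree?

Count: 5 vertices, 7 edges.
Vertex 3 has neighbors [0, 2], degree = 2.
Handshaking lemma: 2 * 7 = 14.
A tree on 5 vertices has 4 edges. This graph has 7 edges (3 extra). Not a tree.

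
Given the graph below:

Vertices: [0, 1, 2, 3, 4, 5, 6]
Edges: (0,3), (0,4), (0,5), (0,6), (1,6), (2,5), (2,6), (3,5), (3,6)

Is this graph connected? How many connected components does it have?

Checking connectivity: the graph has 1 connected component(s).
All vertices are reachable from each other. The graph IS connected.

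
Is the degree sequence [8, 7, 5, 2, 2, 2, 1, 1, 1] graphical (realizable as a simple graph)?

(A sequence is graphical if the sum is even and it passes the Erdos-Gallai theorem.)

Sum of degrees = 29. Sum is odd, so the sequence is NOT graphical.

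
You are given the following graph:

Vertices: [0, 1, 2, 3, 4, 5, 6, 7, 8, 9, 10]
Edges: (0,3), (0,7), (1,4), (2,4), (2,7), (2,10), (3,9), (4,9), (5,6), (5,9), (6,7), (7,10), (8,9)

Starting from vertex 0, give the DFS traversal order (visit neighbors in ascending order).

DFS from vertex 0 (neighbors processed in ascending order):
Visit order: 0, 3, 9, 4, 1, 2, 7, 6, 5, 10, 8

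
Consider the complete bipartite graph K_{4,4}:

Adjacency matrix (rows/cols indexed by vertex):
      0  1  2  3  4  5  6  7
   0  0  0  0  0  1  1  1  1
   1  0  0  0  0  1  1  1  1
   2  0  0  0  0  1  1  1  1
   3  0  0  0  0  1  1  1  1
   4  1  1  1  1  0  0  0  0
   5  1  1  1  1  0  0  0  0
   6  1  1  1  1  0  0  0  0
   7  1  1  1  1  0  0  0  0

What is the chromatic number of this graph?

K_{4,4} is bipartite: vertices split into two independent sets of size 4 and 4.
Color one set 0, the other 1. No adjacent vertices share a color.
Chromatic number = 2.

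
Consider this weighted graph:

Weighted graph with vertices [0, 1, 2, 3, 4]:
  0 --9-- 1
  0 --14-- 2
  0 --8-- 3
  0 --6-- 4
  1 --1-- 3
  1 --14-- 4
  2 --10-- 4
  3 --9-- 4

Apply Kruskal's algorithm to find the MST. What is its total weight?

Applying Kruskal's algorithm (sort edges by weight, add if no cycle):
  Add (1,3) w=1
  Add (0,4) w=6
  Add (0,3) w=8
  Skip (0,1) w=9 (creates cycle)
  Skip (3,4) w=9 (creates cycle)
  Add (2,4) w=10
  Skip (0,2) w=14 (creates cycle)
  Skip (1,4) w=14 (creates cycle)
MST weight = 25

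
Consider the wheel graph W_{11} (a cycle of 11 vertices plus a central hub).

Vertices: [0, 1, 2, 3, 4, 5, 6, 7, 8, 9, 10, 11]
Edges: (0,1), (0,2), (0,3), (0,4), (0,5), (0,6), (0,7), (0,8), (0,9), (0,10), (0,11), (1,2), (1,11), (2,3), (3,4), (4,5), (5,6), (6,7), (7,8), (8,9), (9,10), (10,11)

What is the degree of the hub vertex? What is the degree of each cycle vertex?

The hub connects to all 11 cycle vertices, so deg(hub) = 11.
Each cycle vertex connects to 2 neighbors on the cycle plus the hub, so deg(cycle vertex) = 3.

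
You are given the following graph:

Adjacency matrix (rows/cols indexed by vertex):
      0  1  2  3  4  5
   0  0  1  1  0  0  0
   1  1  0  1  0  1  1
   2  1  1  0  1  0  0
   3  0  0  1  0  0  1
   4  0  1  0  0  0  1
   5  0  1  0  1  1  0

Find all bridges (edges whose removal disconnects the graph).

No bridges found. The graph is 2-edge-connected (no single edge removal disconnects it).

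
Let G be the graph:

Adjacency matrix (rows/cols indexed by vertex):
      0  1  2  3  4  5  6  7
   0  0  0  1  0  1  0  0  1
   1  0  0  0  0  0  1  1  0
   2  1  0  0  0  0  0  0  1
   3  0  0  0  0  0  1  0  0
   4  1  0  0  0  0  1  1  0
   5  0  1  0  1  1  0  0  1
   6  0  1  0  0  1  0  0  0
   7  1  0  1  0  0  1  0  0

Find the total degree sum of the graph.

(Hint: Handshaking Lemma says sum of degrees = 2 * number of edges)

Count edges: 10 edges.
By Handshaking Lemma: sum of degrees = 2 * 10 = 20.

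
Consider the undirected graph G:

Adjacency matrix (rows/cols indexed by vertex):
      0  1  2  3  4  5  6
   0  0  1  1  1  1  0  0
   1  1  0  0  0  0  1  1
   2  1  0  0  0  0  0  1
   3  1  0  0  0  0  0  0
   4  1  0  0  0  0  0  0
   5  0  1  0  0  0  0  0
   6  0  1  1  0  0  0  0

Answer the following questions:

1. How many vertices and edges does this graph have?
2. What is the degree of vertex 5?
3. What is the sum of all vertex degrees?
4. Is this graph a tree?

Count: 7 vertices, 7 edges.
Vertex 5 has neighbors [1], degree = 1.
Handshaking lemma: 2 * 7 = 14.
A tree on 7 vertices has 6 edges. This graph has 7 edges (1 extra). Not a tree.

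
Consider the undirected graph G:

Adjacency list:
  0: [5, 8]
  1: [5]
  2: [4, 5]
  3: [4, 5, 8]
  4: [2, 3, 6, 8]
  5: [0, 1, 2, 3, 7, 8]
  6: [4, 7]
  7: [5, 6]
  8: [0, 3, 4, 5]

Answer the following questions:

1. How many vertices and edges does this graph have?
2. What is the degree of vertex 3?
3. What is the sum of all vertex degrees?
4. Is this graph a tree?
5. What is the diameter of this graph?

Count: 9 vertices, 13 edges.
Vertex 3 has neighbors [4, 5, 8], degree = 3.
Handshaking lemma: 2 * 13 = 26.
A tree on 9 vertices has 8 edges. This graph has 13 edges (5 extra). Not a tree.
Diameter (longest shortest path) = 3.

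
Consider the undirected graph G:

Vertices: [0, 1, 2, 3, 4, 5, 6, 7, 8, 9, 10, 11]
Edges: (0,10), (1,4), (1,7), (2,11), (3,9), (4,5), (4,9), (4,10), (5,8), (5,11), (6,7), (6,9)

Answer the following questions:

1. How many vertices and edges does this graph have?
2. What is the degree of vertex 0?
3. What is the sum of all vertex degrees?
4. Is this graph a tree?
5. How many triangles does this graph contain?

Count: 12 vertices, 12 edges.
Vertex 0 has neighbors [10], degree = 1.
Handshaking lemma: 2 * 12 = 24.
A tree on 12 vertices has 11 edges. This graph has 12 edges (1 extra). Not a tree.
Number of triangles = 0.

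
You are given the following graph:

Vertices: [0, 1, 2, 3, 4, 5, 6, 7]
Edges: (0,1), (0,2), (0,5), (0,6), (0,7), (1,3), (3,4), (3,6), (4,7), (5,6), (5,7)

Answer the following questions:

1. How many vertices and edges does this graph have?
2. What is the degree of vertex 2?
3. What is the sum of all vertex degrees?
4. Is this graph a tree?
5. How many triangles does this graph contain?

Count: 8 vertices, 11 edges.
Vertex 2 has neighbors [0], degree = 1.
Handshaking lemma: 2 * 11 = 22.
A tree on 8 vertices has 7 edges. This graph has 11 edges (4 extra). Not a tree.
Number of triangles = 2.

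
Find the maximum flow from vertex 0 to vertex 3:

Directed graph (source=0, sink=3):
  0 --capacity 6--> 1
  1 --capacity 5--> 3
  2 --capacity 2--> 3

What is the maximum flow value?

Computing max flow:
  Flow on (0->1): 5/6
  Flow on (1->3): 5/5
Maximum flow = 5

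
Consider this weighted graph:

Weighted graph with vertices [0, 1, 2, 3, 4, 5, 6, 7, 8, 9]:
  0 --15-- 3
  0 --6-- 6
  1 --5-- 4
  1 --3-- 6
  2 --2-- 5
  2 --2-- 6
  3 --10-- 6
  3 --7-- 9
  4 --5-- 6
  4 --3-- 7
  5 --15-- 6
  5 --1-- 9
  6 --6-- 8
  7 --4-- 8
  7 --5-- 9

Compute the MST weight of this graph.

Applying Kruskal's algorithm (sort edges by weight, add if no cycle):
  Add (5,9) w=1
  Add (2,6) w=2
  Add (2,5) w=2
  Add (1,6) w=3
  Add (4,7) w=3
  Add (7,8) w=4
  Add (1,4) w=5
  Skip (4,6) w=5 (creates cycle)
  Skip (7,9) w=5 (creates cycle)
  Add (0,6) w=6
  Skip (6,8) w=6 (creates cycle)
  Add (3,9) w=7
  Skip (3,6) w=10 (creates cycle)
  Skip (0,3) w=15 (creates cycle)
  Skip (5,6) w=15 (creates cycle)
MST weight = 33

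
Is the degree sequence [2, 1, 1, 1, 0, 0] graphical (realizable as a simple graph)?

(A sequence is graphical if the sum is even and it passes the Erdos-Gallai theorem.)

Sum of degrees = 5. Sum is odd, so the sequence is NOT graphical.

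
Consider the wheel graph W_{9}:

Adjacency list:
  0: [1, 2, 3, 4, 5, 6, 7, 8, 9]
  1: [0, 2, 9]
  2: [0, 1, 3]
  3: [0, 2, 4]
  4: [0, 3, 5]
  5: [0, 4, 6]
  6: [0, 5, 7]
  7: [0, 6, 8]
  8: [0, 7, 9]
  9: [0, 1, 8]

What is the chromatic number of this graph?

W_{9} = C_{9} plus a hub adjacent to every cycle vertex.
The outer cycle needs 3 colors (odd cycle); the hub is adjacent to all of them so needs a fresh color.
Chromatic number = 3 + 1 = 4.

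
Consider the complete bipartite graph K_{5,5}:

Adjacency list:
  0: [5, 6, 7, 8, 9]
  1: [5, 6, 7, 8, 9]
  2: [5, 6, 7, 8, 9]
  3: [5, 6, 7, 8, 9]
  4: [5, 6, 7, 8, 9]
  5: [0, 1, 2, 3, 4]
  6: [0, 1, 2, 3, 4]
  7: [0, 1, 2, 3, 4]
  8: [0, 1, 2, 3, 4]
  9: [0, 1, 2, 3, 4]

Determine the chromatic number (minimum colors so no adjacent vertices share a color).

K_{5,5} is bipartite: vertices split into two independent sets of size 5 and 5.
Color one set 0, the other 1. No adjacent vertices share a color.
Chromatic number = 2.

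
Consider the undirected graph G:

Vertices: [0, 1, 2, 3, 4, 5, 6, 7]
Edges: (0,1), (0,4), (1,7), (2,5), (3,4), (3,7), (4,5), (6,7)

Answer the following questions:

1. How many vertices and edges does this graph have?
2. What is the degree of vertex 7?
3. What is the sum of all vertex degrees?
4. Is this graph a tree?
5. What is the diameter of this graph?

Count: 8 vertices, 8 edges.
Vertex 7 has neighbors [1, 3, 6], degree = 3.
Handshaking lemma: 2 * 8 = 16.
A tree on 8 vertices has 7 edges. This graph has 8 edges (1 extra). Not a tree.
Diameter (longest shortest path) = 5.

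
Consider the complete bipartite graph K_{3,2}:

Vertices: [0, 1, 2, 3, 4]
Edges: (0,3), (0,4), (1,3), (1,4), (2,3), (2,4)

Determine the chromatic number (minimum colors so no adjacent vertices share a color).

K_{3,2} is bipartite: vertices split into two independent sets of size 3 and 2.
Color one set 0, the other 1. No adjacent vertices share a color.
Chromatic number = 2.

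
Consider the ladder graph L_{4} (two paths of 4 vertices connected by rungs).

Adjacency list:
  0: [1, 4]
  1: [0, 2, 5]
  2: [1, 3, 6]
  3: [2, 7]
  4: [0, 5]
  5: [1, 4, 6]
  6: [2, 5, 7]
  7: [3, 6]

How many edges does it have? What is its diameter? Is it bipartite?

Ladder graph L_{4}: 4 rungs + 2 * (4-1) path edges = 4 + 6 = 10 edges.
Diameter = 4.
Ladder graphs are bipartite (alternating coloring along each path).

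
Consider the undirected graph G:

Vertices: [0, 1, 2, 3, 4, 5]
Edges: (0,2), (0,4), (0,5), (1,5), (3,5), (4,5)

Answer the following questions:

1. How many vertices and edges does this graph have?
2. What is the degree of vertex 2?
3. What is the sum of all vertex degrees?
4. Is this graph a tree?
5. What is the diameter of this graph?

Count: 6 vertices, 6 edges.
Vertex 2 has neighbors [0], degree = 1.
Handshaking lemma: 2 * 6 = 12.
A tree on 6 vertices has 5 edges. This graph has 6 edges (1 extra). Not a tree.
Diameter (longest shortest path) = 3.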